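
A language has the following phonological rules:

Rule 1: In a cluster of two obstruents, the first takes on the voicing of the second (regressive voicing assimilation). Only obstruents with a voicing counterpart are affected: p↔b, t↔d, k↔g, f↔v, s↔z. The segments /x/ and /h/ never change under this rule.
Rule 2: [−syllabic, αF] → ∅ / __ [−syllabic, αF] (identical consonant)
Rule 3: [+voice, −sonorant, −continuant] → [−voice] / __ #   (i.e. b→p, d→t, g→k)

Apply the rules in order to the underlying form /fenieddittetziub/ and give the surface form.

Rule 1 (regressive voicing assimilation): /t/ precedes the voiced obstruent /z/, so it voices to [d] by assimilation. /fenieddittetziub/ → fenieddittedziub.
Rule 2 (degemination): /dd/ is a geminate; the first /d/ deletes. /tt/ is a geminate; the first /t/ deletes. /fenieddittedziub/ → fenieditedziub.
Rule 3 (final devoicing): /b/ is a voiced stop in word-final position, so it devoices to [p]. /fenieditedziub/ → fenieditedziup.

fenieditedziup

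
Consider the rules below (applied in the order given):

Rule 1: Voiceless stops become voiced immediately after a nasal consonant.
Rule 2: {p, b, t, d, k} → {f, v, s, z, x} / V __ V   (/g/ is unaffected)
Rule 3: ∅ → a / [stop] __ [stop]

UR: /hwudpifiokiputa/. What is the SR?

Rule 1 (post-nasal voicing): no segment meets the environment; /hwudpifiokiputa/ is unchanged.
Rule 2 (intervocalic spirantization): /k/ is a stop between vowels /o/ and /i/, so it spirantizes to the fricative [x]. /p/ is a stop between vowels /i/ and /u/, so it spirantizes to the fricative [f]. /t/ is a stop between vowels /u/ and /a/, so it spirantizes to the fricative [s]. /hwudpifiokiputa/ → hwudpifioxifusa.
Rule 3 (stop-cluster a-epenthesis): /d/ and /p/ form a stop–stop cluster, so [a] is inserted between them. /hwudpifioxifusa/ → hwudapifioxifusa.

hwudapifioxifusa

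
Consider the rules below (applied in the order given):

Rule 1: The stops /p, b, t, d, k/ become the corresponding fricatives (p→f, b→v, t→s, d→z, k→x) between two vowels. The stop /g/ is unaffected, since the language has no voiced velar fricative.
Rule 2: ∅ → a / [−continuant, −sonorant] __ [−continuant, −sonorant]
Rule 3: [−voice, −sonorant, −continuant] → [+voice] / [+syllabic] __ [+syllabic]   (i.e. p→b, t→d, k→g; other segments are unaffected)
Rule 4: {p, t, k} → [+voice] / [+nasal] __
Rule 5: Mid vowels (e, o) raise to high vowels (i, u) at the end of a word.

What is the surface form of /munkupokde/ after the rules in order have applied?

mungufogadi

Rule 1 (intervocalic spirantization): /p/ is a stop between vowels /u/ and /o/, so it spirantizes to the fricative [f]. /munkupokde/ → munkufokde.
Rule 2 (stop-cluster a-epenthesis): /k/ and /d/ form a stop–stop cluster, so [a] is inserted between them. /munkufokde/ → munkufokade.
Rule 3 (intervocalic voicing): /k/ is a voiceless stop between vowels /o/ and /a/, so it voices to [g]. /munkufokade/ → munkufogade.
Rule 4 (post-nasal voicing): /k/ is a voiceless stop immediately after the nasal /n/, so it voices to [g]. /munkufogade/ → mungufogade.
Rule 5 (final vowel raising): /e/ is a mid vowel in word-final position, so it raises to [i]. /mungufogade/ → mungufogadi.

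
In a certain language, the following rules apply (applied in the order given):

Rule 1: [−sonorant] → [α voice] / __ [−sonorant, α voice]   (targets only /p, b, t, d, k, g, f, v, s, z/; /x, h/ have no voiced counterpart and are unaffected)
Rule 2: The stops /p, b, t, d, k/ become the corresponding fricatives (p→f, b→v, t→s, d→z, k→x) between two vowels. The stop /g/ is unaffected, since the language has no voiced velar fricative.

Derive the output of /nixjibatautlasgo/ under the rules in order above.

nixjivasautlazgo

Rule 1 (regressive voicing assimilation): /s/ precedes the voiced obstruent /g/, so it voices to [z] by assimilation. /nixjibatautlasgo/ → nixjibatautlazgo.
Rule 2 (intervocalic spirantization): /b/ is a stop between vowels /i/ and /a/, so it spirantizes to the fricative [v]. /t/ is a stop between vowels /a/ and /a/, so it spirantizes to the fricative [s]. /nixjibatautlazgo/ → nixjivasautlazgo.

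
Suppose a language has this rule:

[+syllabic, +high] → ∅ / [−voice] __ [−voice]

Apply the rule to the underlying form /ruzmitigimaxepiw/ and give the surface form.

ruzmitigimaxepiw

No segment of /ruzmitigimaxepiw/ meets the structural description of the rule, so the form surfaces unchanged.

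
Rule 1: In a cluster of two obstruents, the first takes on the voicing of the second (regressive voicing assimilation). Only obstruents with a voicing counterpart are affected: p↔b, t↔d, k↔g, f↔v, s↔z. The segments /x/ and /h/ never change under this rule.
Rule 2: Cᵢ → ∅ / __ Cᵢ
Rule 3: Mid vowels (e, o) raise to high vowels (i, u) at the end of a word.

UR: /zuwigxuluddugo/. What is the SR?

Rule 1 (regressive voicing assimilation): /g/ precedes the voiceless obstruent /x/, so it devoices to [k] by assimilation. /zuwigxuluddugo/ → zuwikxuluddugo.
Rule 2 (degemination): /dd/ is a geminate; the first /d/ deletes. /zuwikxuluddugo/ → zuwikxuludugo.
Rule 3 (final vowel raising): /o/ is a mid vowel in word-final position, so it raises to [u]. /zuwikxuludugo/ → zuwikxuludugu.

zuwikxuludugu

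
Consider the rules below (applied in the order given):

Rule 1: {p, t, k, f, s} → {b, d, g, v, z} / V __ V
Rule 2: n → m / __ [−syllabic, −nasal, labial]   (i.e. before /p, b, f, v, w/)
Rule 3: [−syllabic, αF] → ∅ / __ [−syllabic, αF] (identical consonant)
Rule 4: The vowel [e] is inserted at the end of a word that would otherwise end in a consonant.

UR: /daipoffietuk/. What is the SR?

daibofieduke

Rule 1 (intervocalic voicing): /p/ is a voiceless obstruent between vowels /i/ and /o/, so it voices to [b]. /t/ is a voiceless obstruent between vowels /e/ and /u/, so it voices to [d]. /daipoffietuk/ → daiboffieduk.
Rule 2 (nasal place assimilation): no segment meets the environment; /daiboffieduk/ is unchanged.
Rule 3 (degemination): /ff/ is a geminate; the first /f/ deletes. /daiboffieduk/ → daibofieduk.
Rule 4 (final e-epenthesis): the form ends in the consonant /k/, so [e] is inserted word-finally. /daibofieduk/ → daibofieduke.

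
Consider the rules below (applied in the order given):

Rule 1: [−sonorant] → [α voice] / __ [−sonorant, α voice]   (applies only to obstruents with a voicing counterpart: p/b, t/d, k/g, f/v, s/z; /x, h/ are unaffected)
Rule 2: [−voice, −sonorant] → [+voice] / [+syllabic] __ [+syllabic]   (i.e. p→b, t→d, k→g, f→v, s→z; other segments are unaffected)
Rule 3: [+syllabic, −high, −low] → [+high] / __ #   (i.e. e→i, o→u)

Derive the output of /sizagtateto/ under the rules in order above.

sizaktadedu

Rule 1 (regressive voicing assimilation): /g/ precedes the voiceless obstruent /t/, so it devoices to [k] by assimilation. /sizagtateto/ → sizaktateto.
Rule 2 (intervocalic voicing): /t/ is a voiceless obstruent between vowels /a/ and /e/, so it voices to [d]. /t/ is a voiceless obstruent between vowels /e/ and /o/, so it voices to [d]. /sizaktateto/ → sizaktadedo.
Rule 3 (final vowel raising): /o/ is a mid vowel in word-final position, so it raises to [u]. /sizaktadedo/ → sizaktadedu.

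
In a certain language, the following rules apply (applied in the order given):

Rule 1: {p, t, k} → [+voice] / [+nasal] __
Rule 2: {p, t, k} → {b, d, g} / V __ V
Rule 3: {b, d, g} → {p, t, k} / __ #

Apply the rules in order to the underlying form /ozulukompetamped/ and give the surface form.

ozulugombedambet

Rule 1 (post-nasal voicing): /p/ is a voiceless stop immediately after the nasal /m/, so it voices to [b]. /p/ is a voiceless stop immediately after the nasal /m/, so it voices to [b]. /ozulukompetamped/ → ozulukombetambed.
Rule 2 (intervocalic voicing): /k/ is a voiceless stop between vowels /u/ and /o/, so it voices to [g]. /t/ is a voiceless stop between vowels /e/ and /a/, so it voices to [d]. /ozulukombetambed/ → ozulugombedambed.
Rule 3 (final devoicing): /d/ is a voiced stop in word-final position, so it devoices to [t]. /ozulugombedambed/ → ozulugombedambet.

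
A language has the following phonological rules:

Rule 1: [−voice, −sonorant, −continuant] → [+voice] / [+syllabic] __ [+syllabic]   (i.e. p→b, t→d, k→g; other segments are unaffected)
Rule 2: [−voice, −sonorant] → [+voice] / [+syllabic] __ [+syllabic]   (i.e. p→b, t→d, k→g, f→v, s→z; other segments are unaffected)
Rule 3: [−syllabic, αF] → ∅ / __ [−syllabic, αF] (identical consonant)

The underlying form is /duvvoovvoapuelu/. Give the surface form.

Rule 1 (intervocalic voicing): /p/ is a voiceless stop between vowels /a/ and /u/, so it voices to [b]. /duvvoovvoapuelu/ → duvvoovvoabuelu.
Rule 2 (intervocalic voicing): no segment meets the environment; /duvvoovvoabuelu/ is unchanged.
Rule 3 (degemination): /vv/ is a geminate; the first /v/ deletes. /vv/ is a geminate; the first /v/ deletes. /duvvoovvoabuelu/ → duvoovoabuelu.

duvoovoabuelu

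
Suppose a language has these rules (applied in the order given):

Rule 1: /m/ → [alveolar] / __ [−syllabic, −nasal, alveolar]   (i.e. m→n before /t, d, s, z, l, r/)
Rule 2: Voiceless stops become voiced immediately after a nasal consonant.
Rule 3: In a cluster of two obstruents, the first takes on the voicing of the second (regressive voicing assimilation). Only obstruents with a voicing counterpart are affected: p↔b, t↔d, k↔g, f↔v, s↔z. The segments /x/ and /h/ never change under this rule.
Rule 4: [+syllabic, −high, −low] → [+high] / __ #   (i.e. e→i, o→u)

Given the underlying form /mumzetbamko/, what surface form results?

munzedbamgu

Rule 1 (nasal place assimilation): /m/ precedes the alveolar consonant /z/, so it assimilates in place to [n]. /mumzetbamko/ → munzetbamko.
Rule 2 (post-nasal voicing): /k/ is a voiceless stop immediately after the nasal /m/, so it voices to [g]. /munzetbamko/ → munzetbamgo.
Rule 3 (regressive voicing assimilation): /t/ precedes the voiced obstruent /b/, so it voices to [d] by assimilation. /munzetbamgo/ → munzedbamgo.
Rule 4 (final vowel raising): /o/ is a mid vowel in word-final position, so it raises to [u]. /munzedbamgo/ → munzedbamgu.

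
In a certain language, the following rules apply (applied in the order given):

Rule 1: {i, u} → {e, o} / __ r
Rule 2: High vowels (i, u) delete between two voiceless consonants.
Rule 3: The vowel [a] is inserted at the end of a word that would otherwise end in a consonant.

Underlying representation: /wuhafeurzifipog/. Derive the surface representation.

Rule 1 (pre-rhotic lowering): /u/ is a high vowel immediately before /r/, so it lowers to [o]. /wuhafeurzifipog/ → wuhafeorzifipog.
Rule 2 (high vowel syncope): /i/ is a high vowel flanked by voiceless consonants /f/ and /p/, so it deletes. /wuhafeorzifipog/ → wuhafeorzifpog.
Rule 3 (final a-epenthesis): the form ends in the consonant /g/, so [a] is inserted word-finally. /wuhafeorzifpog/ → wuhafeorzifpoga.

wuhafeorzifpoga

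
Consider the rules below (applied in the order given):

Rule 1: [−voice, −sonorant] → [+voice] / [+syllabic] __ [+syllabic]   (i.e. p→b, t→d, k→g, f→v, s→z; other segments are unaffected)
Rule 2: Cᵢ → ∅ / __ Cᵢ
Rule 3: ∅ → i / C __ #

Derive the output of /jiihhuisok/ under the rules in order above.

jiihuizoki

Rule 1 (intervocalic voicing): /s/ is a voiceless obstruent between vowels /i/ and /o/, so it voices to [z]. /jiihhuisok/ → jiihhuizok.
Rule 2 (degemination): /hh/ is a geminate; the first /h/ deletes. /jiihhuizok/ → jiihuizok.
Rule 3 (final i-epenthesis): the form ends in the consonant /k/, so [i] is inserted word-finally. /jiihuizok/ → jiihuizoki.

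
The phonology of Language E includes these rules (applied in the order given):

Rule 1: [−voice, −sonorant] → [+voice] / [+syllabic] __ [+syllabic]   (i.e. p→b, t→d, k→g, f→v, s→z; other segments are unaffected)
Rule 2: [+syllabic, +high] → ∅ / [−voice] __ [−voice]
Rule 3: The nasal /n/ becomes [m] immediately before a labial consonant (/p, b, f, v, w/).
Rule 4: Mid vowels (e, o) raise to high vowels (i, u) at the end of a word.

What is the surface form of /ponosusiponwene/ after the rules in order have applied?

ponozuzibomweni

Rule 1 (intervocalic voicing): /s/ is a voiceless obstruent between vowels /o/ and /u/, so it voices to [z]. /s/ is a voiceless obstruent between vowels /u/ and /i/, so it voices to [z]. /p/ is a voiceless obstruent between vowels /i/ and /o/, so it voices to [b]. /ponosusiponwene/ → ponozuzibonwene.
Rule 2 (high vowel syncope): no segment meets the environment; /ponozuzibonwene/ is unchanged.
Rule 3 (nasal place assimilation): /n/ precedes the labial consonant /w/, so it assimilates in place to [m]. /ponozuzibonwene/ → ponozuzibomwene.
Rule 4 (final vowel raising): /e/ is a mid vowel in word-final position, so it raises to [i]. /ponozuzibomwene/ → ponozuzibomweni.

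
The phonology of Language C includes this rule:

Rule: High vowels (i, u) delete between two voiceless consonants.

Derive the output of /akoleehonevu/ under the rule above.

No segment of /akoleehonevu/ meets the structural description of the rule, so the form surfaces unchanged.

akoleehonevu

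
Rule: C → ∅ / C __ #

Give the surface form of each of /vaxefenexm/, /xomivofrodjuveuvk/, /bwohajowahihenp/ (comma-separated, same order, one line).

/vaxefenexm/: /m/ is the second consonant of a word-final cluster /xm/, so it deletes. → [vaxefenex].
/xomivofrodjuveuvk/: /k/ is the second consonant of a word-final cluster /vk/, so it deletes. → [xomivofrodjuveuv].
/bwohajowahihenp/: /p/ is the second consonant of a word-final cluster /np/, so it deletes. → [bwohajowahihen].

vaxefenex, xomivofrodjuveuv, bwohajowahihen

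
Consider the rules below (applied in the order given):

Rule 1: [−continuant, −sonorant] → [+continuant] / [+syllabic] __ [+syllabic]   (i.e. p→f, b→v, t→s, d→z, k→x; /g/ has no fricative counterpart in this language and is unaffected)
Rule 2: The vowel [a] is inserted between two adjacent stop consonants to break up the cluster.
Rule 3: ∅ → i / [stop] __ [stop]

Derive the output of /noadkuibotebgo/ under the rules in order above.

noadakuivosebago

Rule 1 (intervocalic spirantization): /b/ is a stop between vowels /i/ and /o/, so it spirantizes to the fricative [v]. /t/ is a stop between vowels /o/ and /e/, so it spirantizes to the fricative [s]. /noadkuibotebgo/ → noadkuivosebgo.
Rule 2 (stop-cluster a-epenthesis): /d/ and /k/ form a stop–stop cluster, so [a] is inserted between them. /b/ and /g/ form a stop–stop cluster, so [a] is inserted between them. /noadkuivosebgo/ → noadakuivosebago.
Rule 3 (stop-cluster i-epenthesis): no segment meets the environment; /noadakuivosebago/ is unchanged.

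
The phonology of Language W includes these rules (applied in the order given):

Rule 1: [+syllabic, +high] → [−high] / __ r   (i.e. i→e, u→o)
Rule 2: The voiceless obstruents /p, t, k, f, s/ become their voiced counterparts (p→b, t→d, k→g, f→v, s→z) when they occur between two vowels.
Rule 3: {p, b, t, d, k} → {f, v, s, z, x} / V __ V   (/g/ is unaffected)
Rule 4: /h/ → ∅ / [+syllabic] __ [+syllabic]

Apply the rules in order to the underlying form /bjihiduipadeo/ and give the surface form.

bjiizuivazeo

Rule 1 (pre-rhotic lowering): no segment meets the environment; /bjihiduipadeo/ is unchanged.
Rule 2 (intervocalic voicing): /p/ is a voiceless obstruent between vowels /i/ and /a/, so it voices to [b]. /bjihiduipadeo/ → bjihiduibadeo.
Rule 3 (intervocalic spirantization): /d/ is a stop between vowels /i/ and /u/, so it spirantizes to the fricative [z]. /b/ is a stop between vowels /i/ and /a/, so it spirantizes to the fricative [v]. /d/ is a stop between vowels /a/ and /e/, so it spirantizes to the fricative [z]. /bjihiduibadeo/ → bjihizuivazeo.
Rule 4 (intervocalic h-deletion): /h/ occurs between vowels /i/ and /i/, so it deletes. /bjihizuivazeo/ → bjiizuivazeo.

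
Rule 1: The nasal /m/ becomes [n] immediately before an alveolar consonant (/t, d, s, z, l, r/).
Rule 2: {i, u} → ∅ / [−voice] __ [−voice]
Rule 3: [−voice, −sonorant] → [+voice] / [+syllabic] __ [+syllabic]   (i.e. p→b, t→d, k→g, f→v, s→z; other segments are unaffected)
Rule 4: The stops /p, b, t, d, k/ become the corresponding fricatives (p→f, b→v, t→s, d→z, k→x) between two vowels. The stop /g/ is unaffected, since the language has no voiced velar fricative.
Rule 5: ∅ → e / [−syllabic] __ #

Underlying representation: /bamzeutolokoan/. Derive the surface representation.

banzeuzologoane

Rule 1 (nasal place assimilation): /m/ precedes the alveolar consonant /z/, so it assimilates in place to [n]. /bamzeutolokoan/ → banzeutolokoan.
Rule 2 (high vowel syncope): no segment meets the environment; /banzeutolokoan/ is unchanged.
Rule 3 (intervocalic voicing): /t/ is a voiceless obstruent between vowels /u/ and /o/, so it voices to [d]. /k/ is a voiceless obstruent between vowels /o/ and /o/, so it voices to [g]. /banzeutolokoan/ → banzeudologoan.
Rule 4 (intervocalic spirantization): /d/ is a stop between vowels /u/ and /o/, so it spirantizes to the fricative [z]. /banzeudologoan/ → banzeuzologoan.
Rule 5 (final e-epenthesis): the form ends in the consonant /n/, so [e] is inserted word-finally. /banzeuzologoan/ → banzeuzologoane.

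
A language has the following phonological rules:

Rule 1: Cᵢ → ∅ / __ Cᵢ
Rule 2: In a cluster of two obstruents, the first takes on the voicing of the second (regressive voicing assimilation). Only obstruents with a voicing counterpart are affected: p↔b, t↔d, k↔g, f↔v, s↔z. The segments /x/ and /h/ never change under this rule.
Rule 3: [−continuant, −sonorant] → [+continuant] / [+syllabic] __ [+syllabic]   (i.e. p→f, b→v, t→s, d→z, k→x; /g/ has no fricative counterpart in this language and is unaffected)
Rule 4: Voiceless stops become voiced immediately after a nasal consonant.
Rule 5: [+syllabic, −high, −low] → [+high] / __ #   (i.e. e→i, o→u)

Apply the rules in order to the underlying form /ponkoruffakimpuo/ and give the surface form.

pongorufaximbuu

Rule 1 (degemination): /ff/ is a geminate; the first /f/ deletes. /ponkoruffakimpuo/ → ponkorufakimpuo.
Rule 2 (regressive voicing assimilation): no segment meets the environment; /ponkorufakimpuo/ is unchanged.
Rule 3 (intervocalic spirantization): /k/ is a stop between vowels /a/ and /i/, so it spirantizes to the fricative [x]. /ponkorufakimpuo/ → ponkorufaximpuo.
Rule 4 (post-nasal voicing): /k/ is a voiceless stop immediately after the nasal /n/, so it voices to [g]. /p/ is a voiceless stop immediately after the nasal /m/, so it voices to [b]. /ponkorufaximpuo/ → pongorufaximbuo.
Rule 5 (final vowel raising): /o/ is a mid vowel in word-final position, so it raises to [u]. /pongorufaximbuo/ → pongorufaximbuu.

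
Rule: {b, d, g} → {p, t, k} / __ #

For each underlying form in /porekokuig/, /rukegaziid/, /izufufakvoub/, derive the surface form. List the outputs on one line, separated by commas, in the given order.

porekokuik, rukegaziit, izufufakvoup

/porekokuig/: /g/ is a voiced stop in word-final position, so it devoices to [k]. → [porekokuik].
/rukegaziid/: /d/ is a voiced stop in word-final position, so it devoices to [t]. → [rukegaziit].
/izufufakvoub/: /b/ is a voiced stop in word-final position, so it devoices to [p]. → [izufufakvoup].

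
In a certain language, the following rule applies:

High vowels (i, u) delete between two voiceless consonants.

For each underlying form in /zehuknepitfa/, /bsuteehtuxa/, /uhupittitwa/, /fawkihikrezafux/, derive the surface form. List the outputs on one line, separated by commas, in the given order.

zehkneptfa, bsteehtxa, uhptttwa, fawkhkrezafx

/zehuknepitfa/: /u/ is a high vowel flanked by voiceless consonants /h/ and /k/, so it deletes. /i/ is a high vowel flanked by voiceless consonants /p/ and /t/, so it deletes. → [zehkneptfa].
/bsuteehtuxa/: /u/ is a high vowel flanked by voiceless consonants /s/ and /t/, so it deletes. /u/ is a high vowel flanked by voiceless consonants /t/ and /x/, so it deletes. → [bsteehtxa].
/uhupittitwa/: /u/ is a high vowel flanked by voiceless consonants /h/ and /p/, so it deletes. /i/ is a high vowel flanked by voiceless consonants /p/ and /t/, so it deletes. /i/ is a high vowel flanked by voiceless consonants /t/ and /t/, so it deletes. → [uhptttwa].
/fawkihikrezafux/: /i/ is a high vowel flanked by voiceless consonants /k/ and /h/, so it deletes. /i/ is a high vowel flanked by voiceless consonants /h/ and /k/, so it deletes. /u/ is a high vowel flanked by voiceless consonants /f/ and /x/, so it deletes. → [fawkhkrezafx].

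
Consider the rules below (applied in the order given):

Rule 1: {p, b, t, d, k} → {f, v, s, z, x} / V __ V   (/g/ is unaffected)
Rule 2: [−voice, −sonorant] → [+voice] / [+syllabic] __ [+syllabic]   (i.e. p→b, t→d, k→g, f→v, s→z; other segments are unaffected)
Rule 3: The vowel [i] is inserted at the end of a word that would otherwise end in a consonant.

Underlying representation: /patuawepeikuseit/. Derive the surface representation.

Rule 1 (intervocalic spirantization): /t/ is a stop between vowels /a/ and /u/, so it spirantizes to the fricative [s]. /p/ is a stop between vowels /e/ and /e/, so it spirantizes to the fricative [f]. /k/ is a stop between vowels /i/ and /u/, so it spirantizes to the fricative [x]. /patuawepeikuseit/ → pasuawefeixuseit.
Rule 2 (intervocalic voicing): /s/ is a voiceless obstruent between vowels /a/ and /u/, so it voices to [z]. /f/ is a voiceless obstruent between vowels /e/ and /e/, so it voices to [v]. /s/ is a voiceless obstruent between vowels /u/ and /e/, so it voices to [z]. /pasuawefeixuseit/ → pazuaweveixuzeit.
Rule 3 (final i-epenthesis): the form ends in the consonant /t/, so [i] is inserted word-finally. /pazuaweveixuzeit/ → pazuaweveixuzeiti.

pazuaweveixuzeiti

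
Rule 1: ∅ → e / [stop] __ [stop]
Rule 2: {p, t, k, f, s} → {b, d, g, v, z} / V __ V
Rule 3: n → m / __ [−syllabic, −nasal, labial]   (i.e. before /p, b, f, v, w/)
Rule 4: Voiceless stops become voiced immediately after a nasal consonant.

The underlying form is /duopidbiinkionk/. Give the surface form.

Rule 1 (stop-cluster e-epenthesis): /d/ and /b/ form a stop–stop cluster, so [e] is inserted between them. /duopidbiinkionk/ → duopidebiinkionk.
Rule 2 (intervocalic voicing): /p/ is a voiceless obstruent between vowels /o/ and /i/, so it voices to [b]. /duopidebiinkionk/ → duobidebiinkionk.
Rule 3 (nasal place assimilation): no segment meets the environment; /duobidebiinkionk/ is unchanged.
Rule 4 (post-nasal voicing): /k/ is a voiceless stop immediately after the nasal /n/, so it voices to [g]. /k/ is a voiceless stop immediately after the nasal /n/, so it voices to [g]. /duobidebiinkionk/ → duobidebiingiong.

duobidebiingiong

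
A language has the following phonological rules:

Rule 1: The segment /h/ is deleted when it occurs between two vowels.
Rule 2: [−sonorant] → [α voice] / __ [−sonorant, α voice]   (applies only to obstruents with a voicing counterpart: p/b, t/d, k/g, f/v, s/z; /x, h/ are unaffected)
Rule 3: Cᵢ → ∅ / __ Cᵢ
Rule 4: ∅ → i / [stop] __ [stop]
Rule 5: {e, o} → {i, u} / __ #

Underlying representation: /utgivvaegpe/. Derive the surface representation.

Rule 1 (intervocalic h-deletion): no segment meets the environment; /utgivvaegpe/ is unchanged.
Rule 2 (regressive voicing assimilation): /t/ precedes the voiced obstruent /g/, so it voices to [d] by assimilation. /g/ precedes the voiceless obstruent /p/, so it devoices to [k] by assimilation. /utgivvaegpe/ → udgivvaekpe.
Rule 3 (degemination): /vv/ is a geminate; the first /v/ deletes. /udgivvaekpe/ → udgivaekpe.
Rule 4 (stop-cluster i-epenthesis): /d/ and /g/ form a stop–stop cluster, so [i] is inserted between them. /k/ and /p/ form a stop–stop cluster, so [i] is inserted between them. /udgivaekpe/ → udigivaekipe.
Rule 5 (final vowel raising): /e/ is a mid vowel in word-final position, so it raises to [i]. /udigivaekipe/ → udigivaekipi.

udigivaekipi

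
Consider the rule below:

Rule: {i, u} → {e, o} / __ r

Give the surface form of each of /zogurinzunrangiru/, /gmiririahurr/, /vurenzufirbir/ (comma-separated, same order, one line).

zogorinzunrangeru, gmereriahorr, vorenzuferber

/zogurinzunrangiru/: /u/ is a high vowel immediately before /r/, so it lowers to [o]. /i/ is a high vowel immediately before /r/, so it lowers to [e]. → [zogorinzunrangeru].
/gmiririahurr/: /i/ is a high vowel immediately before /r/, so it lowers to [e]. /i/ is a high vowel immediately before /r/, so it lowers to [e]. /u/ is a high vowel immediately before /r/, so it lowers to [o]. → [gmereriahorr].
/vurenzufirbir/: /u/ is a high vowel immediately before /r/, so it lowers to [o]. /i/ is a high vowel immediately before /r/, so it lowers to [e]. /i/ is a high vowel immediately before /r/, so it lowers to [e]. → [vorenzuferber].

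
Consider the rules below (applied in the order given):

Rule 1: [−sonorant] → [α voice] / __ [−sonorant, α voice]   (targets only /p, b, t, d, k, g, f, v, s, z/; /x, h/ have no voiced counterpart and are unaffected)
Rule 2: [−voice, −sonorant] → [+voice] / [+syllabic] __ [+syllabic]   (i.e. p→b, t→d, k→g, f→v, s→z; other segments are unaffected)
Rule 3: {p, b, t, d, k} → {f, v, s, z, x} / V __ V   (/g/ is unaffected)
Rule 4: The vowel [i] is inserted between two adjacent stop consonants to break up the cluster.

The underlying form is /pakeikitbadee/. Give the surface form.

pageigidibazee

Rule 1 (regressive voicing assimilation): /t/ precedes the voiced obstruent /b/, so it voices to [d] by assimilation. /pakeikitbadee/ → pakeikidbadee.
Rule 2 (intervocalic voicing): /k/ is a voiceless obstruent between vowels /a/ and /e/, so it voices to [g]. /k/ is a voiceless obstruent between vowels /i/ and /i/, so it voices to [g]. /pakeikidbadee/ → pageigidbadee.
Rule 3 (intervocalic spirantization): /d/ is a stop between vowels /a/ and /e/, so it spirantizes to the fricative [z]. /pageigidbadee/ → pageigidbazee.
Rule 4 (stop-cluster i-epenthesis): /d/ and /b/ form a stop–stop cluster, so [i] is inserted between them. /pageigidbazee/ → pageigidibazee.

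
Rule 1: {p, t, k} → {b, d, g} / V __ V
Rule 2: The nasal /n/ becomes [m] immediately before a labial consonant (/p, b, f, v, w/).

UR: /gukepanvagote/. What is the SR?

gugebamvagode

Rule 1 (intervocalic voicing): /k/ is a voiceless stop between vowels /u/ and /e/, so it voices to [g]. /p/ is a voiceless stop between vowels /e/ and /a/, so it voices to [b]. /t/ is a voiceless stop between vowels /o/ and /e/, so it voices to [d]. /gukepanvagote/ → gugebanvagode.
Rule 2 (nasal place assimilation): /n/ precedes the labial consonant /v/, so it assimilates in place to [m]. /gugebanvagode/ → gugebamvagode.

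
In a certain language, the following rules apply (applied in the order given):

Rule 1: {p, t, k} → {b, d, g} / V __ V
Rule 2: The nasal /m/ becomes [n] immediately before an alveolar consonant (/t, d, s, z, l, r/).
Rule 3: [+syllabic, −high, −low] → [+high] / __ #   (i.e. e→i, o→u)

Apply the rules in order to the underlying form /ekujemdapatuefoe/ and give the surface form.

egujendabaduefoi

Rule 1 (intervocalic voicing): /k/ is a voiceless stop between vowels /e/ and /u/, so it voices to [g]. /p/ is a voiceless stop between vowels /a/ and /a/, so it voices to [b]. /t/ is a voiceless stop between vowels /a/ and /u/, so it voices to [d]. /ekujemdapatuefoe/ → egujemdabaduefoe.
Rule 2 (nasal place assimilation): /m/ precedes the alveolar consonant /d/, so it assimilates in place to [n]. /egujemdabaduefoe/ → egujendabaduefoe.
Rule 3 (final vowel raising): /e/ is a mid vowel in word-final position, so it raises to [i]. /egujendabaduefoe/ → egujendabaduefoi.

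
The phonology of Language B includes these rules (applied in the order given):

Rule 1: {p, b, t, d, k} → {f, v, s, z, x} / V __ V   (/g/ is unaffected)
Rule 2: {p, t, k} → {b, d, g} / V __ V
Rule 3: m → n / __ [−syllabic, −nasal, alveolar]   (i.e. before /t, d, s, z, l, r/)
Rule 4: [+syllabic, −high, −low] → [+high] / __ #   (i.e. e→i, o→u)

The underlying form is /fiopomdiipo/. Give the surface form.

Rule 1 (intervocalic spirantization): /p/ is a stop between vowels /o/ and /o/, so it spirantizes to the fricative [f]. /p/ is a stop between vowels /i/ and /o/, so it spirantizes to the fricative [f]. /fiopomdiipo/ → fiofomdiifo.
Rule 2 (intervocalic voicing): no segment meets the environment; /fiofomdiifo/ is unchanged.
Rule 3 (nasal place assimilation): /m/ precedes the alveolar consonant /d/, so it assimilates in place to [n]. /fiofomdiifo/ → fiofondiifo.
Rule 4 (final vowel raising): /o/ is a mid vowel in word-final position, so it raises to [u]. /fiofondiifo/ → fiofondiifu.

fiofondiifu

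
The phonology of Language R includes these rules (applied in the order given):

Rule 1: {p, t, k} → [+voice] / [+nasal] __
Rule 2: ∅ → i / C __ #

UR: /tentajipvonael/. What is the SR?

tendajipvonaeli

Rule 1 (post-nasal voicing): /t/ is a voiceless stop immediately after the nasal /n/, so it voices to [d]. /tentajipvonael/ → tendajipvonael.
Rule 2 (final i-epenthesis): the form ends in the consonant /l/, so [i] is inserted word-finally. /tendajipvonael/ → tendajipvonaeli.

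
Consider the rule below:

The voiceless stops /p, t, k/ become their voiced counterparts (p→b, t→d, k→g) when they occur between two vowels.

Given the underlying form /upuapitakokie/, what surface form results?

ubuabidagogie

/p/ is a voiceless stop between vowels /u/ and /u/, so it voices to [b].
/p/ is a voiceless stop between vowels /a/ and /i/, so it voices to [b].
/t/ is a voiceless stop between vowels /i/ and /a/, so it voices to [d].
/k/ is a voiceless stop between vowels /a/ and /o/, so it voices to [g].
/k/ is a voiceless stop between vowels /o/ and /i/, so it voices to [g].
Surface form: [ubuabidagogie].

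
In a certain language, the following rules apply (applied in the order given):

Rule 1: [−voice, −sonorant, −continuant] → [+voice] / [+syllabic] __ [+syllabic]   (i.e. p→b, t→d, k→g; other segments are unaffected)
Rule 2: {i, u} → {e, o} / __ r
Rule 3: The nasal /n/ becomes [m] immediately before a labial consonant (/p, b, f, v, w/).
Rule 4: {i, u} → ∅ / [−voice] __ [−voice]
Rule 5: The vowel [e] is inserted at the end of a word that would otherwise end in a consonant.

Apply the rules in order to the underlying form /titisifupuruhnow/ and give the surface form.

Rule 1 (intervocalic voicing): /t/ is a voiceless stop between vowels /i/ and /i/, so it voices to [d]. /p/ is a voiceless stop between vowels /u/ and /u/, so it voices to [b]. /titisifupuruhnow/ → tidisifuburuhnow.
Rule 2 (pre-rhotic lowering): /u/ is a high vowel immediately before /r/, so it lowers to [o]. /tidisifuburuhnow/ → tidisifuboruhnow.
Rule 3 (nasal place assimilation): no segment meets the environment; /tidisifuboruhnow/ is unchanged.
Rule 4 (high vowel syncope): /i/ is a high vowel flanked by voiceless consonants /s/ and /f/, so it deletes. /tidisifuboruhnow/ → tidisfuboruhnow.
Rule 5 (final e-epenthesis): the form ends in the consonant /w/, so [e] is inserted word-finally. /tidisfuboruhnow/ → tidisfuboruhnowe.

tidisfuboruhnowe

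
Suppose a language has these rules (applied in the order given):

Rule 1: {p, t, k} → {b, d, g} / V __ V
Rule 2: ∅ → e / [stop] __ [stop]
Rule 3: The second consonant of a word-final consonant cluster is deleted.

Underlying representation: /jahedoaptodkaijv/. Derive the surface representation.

Rule 1 (intervocalic voicing): no segment meets the environment; /jahedoaptodkaijv/ is unchanged.
Rule 2 (stop-cluster e-epenthesis): /p/ and /t/ form a stop–stop cluster, so [e] is inserted between them. /d/ and /k/ form a stop–stop cluster, so [e] is inserted between them. /jahedoaptodkaijv/ → jahedoapetodekaijv.
Rule 3 (final cluster simplification): /v/ is the second consonant of a word-final cluster /jv/, so it deletes. /jahedoapetodekaijv/ → jahedoapetodekaij.

jahedoapetodekaij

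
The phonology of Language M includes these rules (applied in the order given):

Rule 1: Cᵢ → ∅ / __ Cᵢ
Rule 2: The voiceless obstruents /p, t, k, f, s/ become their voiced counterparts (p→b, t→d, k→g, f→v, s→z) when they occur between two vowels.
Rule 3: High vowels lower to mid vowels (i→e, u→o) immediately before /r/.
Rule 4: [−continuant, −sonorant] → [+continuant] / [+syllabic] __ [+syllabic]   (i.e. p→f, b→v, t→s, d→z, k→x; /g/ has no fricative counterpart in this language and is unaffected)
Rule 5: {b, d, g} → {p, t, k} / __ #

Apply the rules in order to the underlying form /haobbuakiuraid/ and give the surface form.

Rule 1 (degemination): /bb/ is a geminate; the first /b/ deletes. /haobbuakiuraid/ → haobuakiuraid.
Rule 2 (intervocalic voicing): /k/ is a voiceless obstruent between vowels /a/ and /i/, so it voices to [g]. /haobuakiuraid/ → haobuagiuraid.
Rule 3 (pre-rhotic lowering): /u/ is a high vowel immediately before /r/, so it lowers to [o]. /haobuagiuraid/ → haobuagioraid.
Rule 4 (intervocalic spirantization): /b/ is a stop between vowels /o/ and /u/, so it spirantizes to the fricative [v]. /haobuagioraid/ → haovuagioraid.
Rule 5 (final devoicing): /d/ is a voiced stop in word-final position, so it devoices to [t]. /haovuagioraid/ → haovuagiorait.

haovuagiorait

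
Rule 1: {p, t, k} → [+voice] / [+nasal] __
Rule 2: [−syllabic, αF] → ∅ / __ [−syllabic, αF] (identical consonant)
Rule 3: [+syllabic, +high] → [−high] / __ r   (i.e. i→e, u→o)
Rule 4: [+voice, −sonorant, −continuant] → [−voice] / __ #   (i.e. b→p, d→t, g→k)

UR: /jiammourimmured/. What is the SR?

jiamoorimoret

Rule 1 (post-nasal voicing): no segment meets the environment; /jiammourimmured/ is unchanged.
Rule 2 (degemination): /mm/ is a geminate; the first /m/ deletes. /mm/ is a geminate; the first /m/ deletes. /jiammourimmured/ → jiamourimured.
Rule 3 (pre-rhotic lowering): /u/ is a high vowel immediately before /r/, so it lowers to [o]. /u/ is a high vowel immediately before /r/, so it lowers to [o]. /jiamourimured/ → jiamoorimored.
Rule 4 (final devoicing): /d/ is a voiced stop in word-final position, so it devoices to [t]. /jiamoorimored/ → jiamoorimoret.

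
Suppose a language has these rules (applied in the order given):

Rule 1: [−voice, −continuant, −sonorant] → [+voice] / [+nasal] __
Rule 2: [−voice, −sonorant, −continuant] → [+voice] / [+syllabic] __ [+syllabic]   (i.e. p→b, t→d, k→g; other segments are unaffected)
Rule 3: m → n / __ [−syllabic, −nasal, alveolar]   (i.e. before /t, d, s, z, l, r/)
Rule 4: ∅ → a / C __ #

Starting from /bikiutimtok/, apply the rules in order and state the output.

Rule 1 (post-nasal voicing): /t/ is a voiceless stop immediately after the nasal /m/, so it voices to [d]. /bikiutimtok/ → bikiutimdok.
Rule 2 (intervocalic voicing): /k/ is a voiceless stop between vowels /i/ and /i/, so it voices to [g]. /t/ is a voiceless stop between vowels /u/ and /i/, so it voices to [d]. /bikiutimdok/ → bigiudimdok.
Rule 3 (nasal place assimilation): /m/ precedes the alveolar consonant /d/, so it assimilates in place to [n]. /bigiudimdok/ → bigiudindok.
Rule 4 (final a-epenthesis): the form ends in the consonant /k/, so [a] is inserted word-finally. /bigiudindok/ → bigiudindoka.

bigiudindoka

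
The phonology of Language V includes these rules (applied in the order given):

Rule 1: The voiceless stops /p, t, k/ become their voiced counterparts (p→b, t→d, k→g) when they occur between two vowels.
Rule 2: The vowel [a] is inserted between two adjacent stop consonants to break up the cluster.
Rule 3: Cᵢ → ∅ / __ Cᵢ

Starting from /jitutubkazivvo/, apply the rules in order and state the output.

Rule 1 (intervocalic voicing): /t/ is a voiceless stop between vowels /i/ and /u/, so it voices to [d]. /t/ is a voiceless stop between vowels /u/ and /u/, so it voices to [d]. /jitutubkazivvo/ → jidudubkazivvo.
Rule 2 (stop-cluster a-epenthesis): /b/ and /k/ form a stop–stop cluster, so [a] is inserted between them. /jidudubkazivvo/ → jidudubakazivvo.
Rule 3 (degemination): /vv/ is a geminate; the first /v/ deletes. /jidudubakazivvo/ → jidudubakazivo.

jidudubakazivo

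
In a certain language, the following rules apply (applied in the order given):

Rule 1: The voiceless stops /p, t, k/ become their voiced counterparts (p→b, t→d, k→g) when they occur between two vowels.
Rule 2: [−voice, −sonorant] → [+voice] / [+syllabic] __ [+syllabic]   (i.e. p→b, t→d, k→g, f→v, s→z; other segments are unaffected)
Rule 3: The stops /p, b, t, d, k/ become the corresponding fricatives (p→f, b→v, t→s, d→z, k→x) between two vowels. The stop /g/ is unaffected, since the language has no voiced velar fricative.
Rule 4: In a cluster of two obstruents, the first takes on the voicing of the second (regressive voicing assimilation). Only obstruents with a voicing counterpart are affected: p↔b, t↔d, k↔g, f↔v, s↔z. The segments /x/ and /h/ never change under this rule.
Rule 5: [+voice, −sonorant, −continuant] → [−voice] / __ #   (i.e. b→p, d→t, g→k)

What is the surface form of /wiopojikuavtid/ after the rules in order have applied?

wiovojiguaftit

Rule 1 (intervocalic voicing): /p/ is a voiceless stop between vowels /o/ and /o/, so it voices to [b]. /k/ is a voiceless stop between vowels /i/ and /u/, so it voices to [g]. /wiopojikuavtid/ → wiobojiguavtid.
Rule 2 (intervocalic voicing): no segment meets the environment; /wiobojiguavtid/ is unchanged.
Rule 3 (intervocalic spirantization): /b/ is a stop between vowels /o/ and /o/, so it spirantizes to the fricative [v]. /wiobojiguavtid/ → wiovojiguavtid.
Rule 4 (regressive voicing assimilation): /v/ precedes the voiceless obstruent /t/, so it devoices to [f] by assimilation. /wiovojiguavtid/ → wiovojiguaftid.
Rule 5 (final devoicing): /d/ is a voiced stop in word-final position, so it devoices to [t]. /wiovojiguaftid/ → wiovojiguaftit.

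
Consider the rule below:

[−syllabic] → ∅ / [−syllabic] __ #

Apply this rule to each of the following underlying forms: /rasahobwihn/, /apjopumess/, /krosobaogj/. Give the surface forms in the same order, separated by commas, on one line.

rasahobwih, apjopumes, krosobaog

/rasahobwihn/: /n/ is the second consonant of a word-final cluster /hn/, so it deletes. → [rasahobwih].
/apjopumess/: /s/ is the second consonant of a word-final cluster /ss/, so it deletes. → [apjopumes].
/krosobaogj/: /j/ is the second consonant of a word-final cluster /gj/, so it deletes. → [krosobaog].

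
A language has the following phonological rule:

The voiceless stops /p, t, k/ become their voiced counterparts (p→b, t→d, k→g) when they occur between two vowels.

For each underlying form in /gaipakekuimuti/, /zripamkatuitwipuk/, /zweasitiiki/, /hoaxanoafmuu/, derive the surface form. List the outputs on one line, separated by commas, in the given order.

gaibageguimudi, zribamkaduitwibuk, zweasidiigi, hoaxanoafmuu

/gaipakekuimuti/: /p/ is a voiceless stop between vowels /i/ and /a/, so it voices to [b]. /k/ is a voiceless stop between vowels /a/ and /e/, so it voices to [g]. /k/ is a voiceless stop between vowels /e/ and /u/, so it voices to [g]. /t/ is a voiceless stop between vowels /u/ and /i/, so it voices to [d]. → [gaibageguimudi].
/zripamkatuitwipuk/: /p/ is a voiceless stop between vowels /i/ and /a/, so it voices to [b]. /t/ is a voiceless stop between vowels /a/ and /u/, so it voices to [d]. /p/ is a voiceless stop between vowels /i/ and /u/, so it voices to [b]. → [zribamkaduitwibuk].
/zweasitiiki/: /t/ is a voiceless stop between vowels /i/ and /i/, so it voices to [d]. /k/ is a voiceless stop between vowels /i/ and /i/, so it voices to [g]. → [zweasidiigi].
/hoaxanoafmuu/: the rule's environment is not met; surfaces unchanged as [hoaxanoafmuu].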